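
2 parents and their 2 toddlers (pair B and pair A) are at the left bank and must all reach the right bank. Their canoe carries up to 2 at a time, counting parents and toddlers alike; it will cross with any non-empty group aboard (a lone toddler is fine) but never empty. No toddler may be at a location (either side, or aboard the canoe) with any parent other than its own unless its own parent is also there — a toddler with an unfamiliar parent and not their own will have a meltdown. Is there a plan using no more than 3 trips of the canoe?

Counting alone: each trip to the right bank takes at most 2 across and each return brings at least 1 back, so after t trips out (and t−1 returns) at most 2t − (t−1) of the 4 are across; that first reaches 4 at t = 3, so at least 5 crossings are needed.
Since 3 < 5, 3 crossings cannot be enough. (The shortest complete plan in fact takes 5:)
1. parent B and toddler B cross → the right bank.
2. parent B crosses ← the left bank.
3. parent A and parent B cross → the right bank.
4. parent A crosses ← the left bank.
5. parent A and toddler A cross → the right bank.

No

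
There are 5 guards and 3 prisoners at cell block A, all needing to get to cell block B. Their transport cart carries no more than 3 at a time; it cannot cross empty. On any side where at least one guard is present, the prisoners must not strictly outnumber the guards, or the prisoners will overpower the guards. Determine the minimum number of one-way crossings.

7

Counting alone: each trip to cell block B takes at most 3 across and each return brings at least 1 back, so after t trips out (and t−1 returns) at most 3t − (t−1) of the 8 are across; that first reaches 8 at t = 4, so at least 7 crossings are needed.
The plan below uses exactly 7 crossings, so it is optimal:
1. 2 prisoners → cell block B.  (cell block A: 5G 1P; cell block B: 0G 2P)
2. 1 prisoner ← cell block A.  (cell block A: 5G 2P; cell block B: 0G 1P)
3. 2 guards and 1 prisoner → cell block B.  (cell block A: 3G 1P; cell block B: 2G 2P)
4. 1 prisoner ← cell block A.  (cell block A: 3G 2P; cell block B: 2G 1P)
5. 1 guard and 2 prisoners → cell block B.  (cell block A: 2G 0P; cell block B: 3G 3P)
6. 1 prisoner ← cell block A.  (cell block A: 2G 1P; cell block B: 3G 2P)
7. 2 guards and 1 prisoner → cell block B.  (cell block A: 0G 0P; cell block B: 5G 3P)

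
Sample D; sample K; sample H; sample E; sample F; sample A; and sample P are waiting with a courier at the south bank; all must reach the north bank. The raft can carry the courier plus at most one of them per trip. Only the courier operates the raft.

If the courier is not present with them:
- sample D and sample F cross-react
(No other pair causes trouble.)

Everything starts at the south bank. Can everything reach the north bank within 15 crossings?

Yes

Yes — this plan uses 13 crossings (≤ 15):
1. Courier goes to the north bank with sample D.
2. Courier goes back to the south bank alone.
3. Courier goes to the north bank with sample K.
4. Courier goes back to the south bank alone.
5. Courier goes to the north bank with sample H.
6. Courier goes back to the south bank alone.
7. Courier goes to the north bank with sample E.
8. Courier goes back to the south bank alone.
9. Courier goes to the north bank with sample A.
10. Courier goes back to the south bank alone.
11. Courier goes to the north bank with sample P.
12. Courier goes back to the south bank alone.
13. Courier goes to the north bank with sample F.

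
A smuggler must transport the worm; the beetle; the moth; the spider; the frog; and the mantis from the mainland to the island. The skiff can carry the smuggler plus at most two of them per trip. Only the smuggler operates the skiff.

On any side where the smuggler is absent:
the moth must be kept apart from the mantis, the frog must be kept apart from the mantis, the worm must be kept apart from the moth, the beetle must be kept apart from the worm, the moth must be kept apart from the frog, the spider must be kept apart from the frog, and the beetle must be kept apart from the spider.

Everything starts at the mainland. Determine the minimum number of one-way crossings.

impossible

Whatever the first load, the items left behind include a forbidden pair without the smuggler. No opening move is safe, so no plan exists.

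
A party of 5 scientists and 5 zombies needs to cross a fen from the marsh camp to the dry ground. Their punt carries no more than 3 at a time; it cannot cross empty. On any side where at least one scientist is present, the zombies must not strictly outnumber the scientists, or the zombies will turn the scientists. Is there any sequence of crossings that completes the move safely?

1. 2 zombies → the dry ground.  (the marsh camp: 5S 3Z; the dry ground: 0S 2Z)
2. 1 zombie ← the marsh camp.  (the marsh camp: 5S 4Z; the dry ground: 0S 1Z)
3. 3 zombies → the dry ground.  (the marsh camp: 5S 1Z; the dry ground: 0S 4Z)
4. 1 zombie ← the marsh camp.  (the marsh camp: 5S 2Z; the dry ground: 0S 3Z)
5. 3 scientists → the dry ground.  (the marsh camp: 2S 2Z; the dry ground: 3S 3Z)
6. 1 scientist and 1 zombie ← the marsh camp.  (the marsh camp: 3S 3Z; the dry ground: 2S 2Z)
7. 3 scientists → the dry ground.  (the marsh camp: 0S 3Z; the dry ground: 5S 2Z)
8. 1 zombie ← the marsh camp.  (the marsh camp: 0S 4Z; the dry ground: 5S 1Z)
9. 2 zombies → the dry ground.  (the marsh camp: 0S 2Z; the dry ground: 5S 3Z)
10. 1 zombie ← the marsh camp.  (the marsh camp: 0S 3Z; the dry ground: 5S 2Z)
11. 3 zombies → the dry ground.  (the marsh camp: 0S 0Z; the dry ground: 5S 5Z)

Yes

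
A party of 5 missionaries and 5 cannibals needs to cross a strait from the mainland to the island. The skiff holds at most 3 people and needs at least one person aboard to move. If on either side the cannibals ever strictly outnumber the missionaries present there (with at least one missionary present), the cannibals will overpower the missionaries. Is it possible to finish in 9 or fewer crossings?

Counting alone: each trip to the island takes at most 3 across and each return brings at least 1 back, so after t trips out (and t−1 returns) at most 3t − (t−1) of the 10 are across; that first reaches 10 at t = 5, so at least 9 crossings are needed.
The safety rule pushes this higher. Following every safe sequence of crossings, the most of the 10 that can be at the island as the skiff arrives there on crossing 9 is 9 — never all 10.
So the move cannot be finished within 9 crossings. (The shortest complete plan takes 11:)
1. 2 cannibals → the island.  (the mainland: 5M 3C; the island: 0M 2C)
2. 1 cannibal ← the mainland.  (the mainland: 5M 4C; the island: 0M 1C)
3. 3 cannibals → the island.  (the mainland: 5M 1C; the island: 0M 4C)
4. 1 cannibal ← the mainland.  (the mainland: 5M 2C; the island: 0M 3C)
5. 3 missionaries → the island.  (the mainland: 2M 2C; the island: 3M 3C)
6. 1 missionary and 1 cannibal ← the mainland.  (the mainland: 3M 3C; the island: 2M 2C)
7. 3 missionaries → the island.  (the mainland: 0M 3C; the island: 5M 2C)
8. 1 cannibal ← the mainland.  (the mainland: 0M 4C; the island: 5M 1C)
9. 2 cannibals → the island.  (the mainland: 0M 2C; the island: 5M 3C)
10. 1 cannibal ← the mainland.  (the mainland: 0M 3C; the island: 5M 2C)
11. 3 cannibals → the island.  (the mainland: 0M 0C; the island: 5M 5C)

No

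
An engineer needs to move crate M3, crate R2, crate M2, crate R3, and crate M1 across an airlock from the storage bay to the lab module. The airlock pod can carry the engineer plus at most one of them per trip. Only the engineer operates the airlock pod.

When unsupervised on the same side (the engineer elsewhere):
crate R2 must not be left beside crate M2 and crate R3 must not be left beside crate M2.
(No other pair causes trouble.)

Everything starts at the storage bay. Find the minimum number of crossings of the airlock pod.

11

Counting alone: the engineer can take at most 1 across per trip to the lab module, so moving all 5 needs at least 5 loaded trips out, with a return between consecutive ones — at least 9 crossings.
The safety rule pushes this higher. Following every safe sequence of crossings, the most of the 5 that can be at the lab module as the airlock pod arrives there on crossing 9 is 4 — never all 5.
So no plan with fewer than 11 crossings exists, and this one achieves 11:
1. Engineer goes to the lab module with crate M2.  [the storage bay: crate M1, crate M3, crate R2, crate R3 | the lab module: crate M2]
2. Engineer goes back to the storage bay alone.  [the storage bay: crate M1, crate M3, crate R2, crate R3 | the lab module: crate M2]
3. Engineer goes to the lab module with crate M3.  [the storage bay: crate M1, crate R2, crate R3 | the lab module: crate M2, crate M3]
4. Engineer goes back to the storage bay alone.  [the storage bay: crate M1, crate R2, crate R3 | the lab module: crate M2, crate M3]
5. Engineer goes to the lab module with crate R2.  [the storage bay: crate M1, crate R3 | the lab module: crate M2, crate M3, crate R2]
6. Engineer goes back to the storage bay with crate M2.  [the storage bay: crate M1, crate M2, crate R3 | the lab module: crate M3, crate R2]
7. Engineer goes to the lab module with crate R3.  [the storage bay: crate M1, crate M2 | the lab module: crate M3, crate R2, crate R3]
8. Engineer goes back to the storage bay alone.  [the storage bay: crate M1, crate M2 | the lab module: crate M3, crate R2, crate R3]
9. Engineer goes to the lab module with crate M1.  [the storage bay: crate M2 | the lab module: crate M1, crate M3, crate R2, crate R3]
10. Engineer goes back to the storage bay alone.  [the storage bay: crate M2 | the lab module: crate M1, crate M3, crate R2, crate R3]
11. Engineer goes to the lab module with crate M2.  [the storage bay: — | the lab module: crate M1, crate M2, crate M3, crate R2, crate R3]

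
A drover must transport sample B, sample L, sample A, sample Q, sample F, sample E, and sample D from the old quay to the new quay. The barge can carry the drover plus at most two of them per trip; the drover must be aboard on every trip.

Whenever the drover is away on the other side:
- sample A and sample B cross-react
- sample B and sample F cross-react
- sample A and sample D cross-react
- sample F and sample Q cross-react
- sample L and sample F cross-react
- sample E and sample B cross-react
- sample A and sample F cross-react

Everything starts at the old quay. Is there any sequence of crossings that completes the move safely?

Whatever the first load, the items left behind include a forbidden pair without the drover. No opening move is safe, so no plan exists.

No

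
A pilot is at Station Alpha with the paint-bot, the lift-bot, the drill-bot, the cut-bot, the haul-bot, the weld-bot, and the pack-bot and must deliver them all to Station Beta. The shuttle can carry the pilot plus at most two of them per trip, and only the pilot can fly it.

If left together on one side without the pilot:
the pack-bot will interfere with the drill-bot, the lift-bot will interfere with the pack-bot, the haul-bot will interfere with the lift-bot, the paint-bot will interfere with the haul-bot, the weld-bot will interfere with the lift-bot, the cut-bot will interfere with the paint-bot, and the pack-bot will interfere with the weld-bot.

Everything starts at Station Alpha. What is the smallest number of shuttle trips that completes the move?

impossible

Whatever the first load, the items left behind include a forbidden pair without the pilot. No opening move is safe, so no plan exists.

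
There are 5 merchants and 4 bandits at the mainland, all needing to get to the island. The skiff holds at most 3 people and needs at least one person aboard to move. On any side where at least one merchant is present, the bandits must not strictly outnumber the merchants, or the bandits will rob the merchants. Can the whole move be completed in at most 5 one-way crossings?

Counting alone: each trip to the island takes at most 3 across and each return brings at least 1 back, so after t trips out (and t−1 returns) at most 3t − (t−1) of the 9 are across; that first reaches 9 at t = 4, so at least 7 crossings are needed.
Since 5 < 7, 5 crossings cannot be enough. (The shortest complete plan in fact takes 7:)
1. 3 bandits → the island.  (the mainland: 5M 1B; the island: 0M 3B)
2. 1 bandit ← the mainland.  (the mainland: 5M 2B; the island: 0M 2B)
3. 3 merchants → the island.  (the mainland: 2M 2B; the island: 3M 2B)
4. 1 merchant ← the mainland.  (the mainland: 3M 2B; the island: 2M 2B)
5. 2 merchants and 1 bandit → the island.  (the mainland: 1M 1B; the island: 4M 3B)
6. 1 merchant ← the mainland.  (the mainland: 2M 1B; the island: 3M 3B)
7. 2 merchants and 1 bandit → the island.  (the mainland: 0M 0B; the island: 5M 4B)

No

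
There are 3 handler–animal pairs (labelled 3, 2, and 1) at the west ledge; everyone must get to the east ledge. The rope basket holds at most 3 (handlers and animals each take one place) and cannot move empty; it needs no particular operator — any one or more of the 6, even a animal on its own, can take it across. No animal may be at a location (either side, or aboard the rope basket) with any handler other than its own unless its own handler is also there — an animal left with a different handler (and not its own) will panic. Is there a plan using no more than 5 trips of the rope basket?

Yes — this plan uses 5 crossings (≤ 5):
1. animal 3 and handler 3 cross → the east ledge.
2. handler 3 crosses ← the west ledge.
3. handler 1, handler 2, and handler 3 cross → the east ledge.
4. animal 3 crosses ← the west ledge.
5. animal 1, animal 2, and animal 3 cross → the east ledge.

Yes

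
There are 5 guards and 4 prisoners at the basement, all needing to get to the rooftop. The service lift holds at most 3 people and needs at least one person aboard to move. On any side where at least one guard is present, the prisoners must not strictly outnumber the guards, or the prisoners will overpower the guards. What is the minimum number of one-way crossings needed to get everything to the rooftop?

Counting alone: each trip to the rooftop takes at most 3 across and each return brings at least 1 back, so after t trips out (and t−1 returns) at most 3t − (t−1) of the 9 are across; that first reaches 9 at t = 4, so at least 7 crossings are needed.
The plan below uses exactly 7 crossings, so it is optimal:
1. 3 prisoners → the rooftop.  (the basement: 5G 1P; the rooftop: 0G 3P)
2. 1 prisoner ← the basement.  (the basement: 5G 2P; the rooftop: 0G 2P)
3. 3 guards → the rooftop.  (the basement: 2G 2P; the rooftop: 3G 2P)
4. 1 guard ← the basement.  (the basement: 3G 2P; the rooftop: 2G 2P)
5. 2 guards and 1 prisoner → the rooftop.  (the basement: 1G 1P; the rooftop: 4G 3P)
6. 1 guard ← the basement.  (the basement: 2G 1P; the rooftop: 3G 3P)
7. 2 guards and 1 prisoner → the rooftop.  (the basement: 0G 0P; the rooftop: 5G 4P)

7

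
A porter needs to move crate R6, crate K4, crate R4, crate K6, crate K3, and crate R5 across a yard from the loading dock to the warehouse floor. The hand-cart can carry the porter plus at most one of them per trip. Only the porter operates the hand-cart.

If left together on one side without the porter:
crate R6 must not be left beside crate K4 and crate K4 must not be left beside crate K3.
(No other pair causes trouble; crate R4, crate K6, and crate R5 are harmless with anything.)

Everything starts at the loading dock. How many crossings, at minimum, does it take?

13

Counting alone: the porter can take at most 1 across per trip to the warehouse floor, so moving all 6 needs at least 6 loaded trips out, with a return between consecutive ones — at least 11 crossings.
The safety rule pushes this higher. Following every safe sequence of crossings, the most of the 6 that can be at the warehouse floor as the hand-cart arrives there on crossing 11 is 5 — never all 6.
So no plan with fewer than 13 crossings exists, and this one achieves 13:
1. Porter goes to the warehouse floor with crate K4.  [the loading dock: crate K3, crate K6, crate R4, crate R5, crate R6 | the warehouse floor: crate K4]
2. Porter goes back to the loading dock alone.  [the loading dock: crate K3, crate K6, crate R4, crate R5, crate R6 | the warehouse floor: crate K4]
3. Porter goes to the warehouse floor with crate R6.  [the loading dock: crate K3, crate K6, crate R4, crate R5 | the warehouse floor: crate K4, crate R6]
4. Porter goes back to the loading dock with crate K4.  [the loading dock: crate K3, crate K4, crate K6, crate R4, crate R5 | the warehouse floor: crate R6]
5. Porter goes to the warehouse floor with crate K3.  [the loading dock: crate K4, crate K6, crate R4, crate R5 | the warehouse floor: crate K3, crate R6]
6. Porter goes back to the loading dock alone.  [the loading dock: crate K4, crate K6, crate R4, crate R5 | the warehouse floor: crate K3, crate R6]
7. Porter goes to the warehouse floor with crate R4.  [the loading dock: crate K4, crate K6, crate R5 | the warehouse floor: crate K3, crate R4, crate R6]
8. Porter goes back to the loading dock alone.  [the loading dock: crate K4, crate K6, crate R5 | the warehouse floor: crate K3, crate R4, crate R6]
9. Porter goes to the warehouse floor with crate K6.  [the loading dock: crate K4, crate R5 | the warehouse floor: crate K3, crate K6, crate R4, crate R6]
10. Porter goes back to the loading dock alone.  [the loading dock: crate K4, crate R5 | the warehouse floor: crate K3, crate K6, crate R4, crate R6]
11. Porter goes to the warehouse floor with crate R5.  [the loading dock: crate K4 | the warehouse floor: crate K3, crate K6, crate R4, crate R5, crate R6]
12. Porter goes back to the loading dock alone.  [the loading dock: crate K4 | the warehouse floor: crate K3, crate K6, crate R4, crate R5, crate R6]
13. Porter goes to the warehouse floor with crate K4.  [the loading dock: — | the warehouse floor: crate K3, crate K4, crate K6, crate R4, crate R5, crate R6]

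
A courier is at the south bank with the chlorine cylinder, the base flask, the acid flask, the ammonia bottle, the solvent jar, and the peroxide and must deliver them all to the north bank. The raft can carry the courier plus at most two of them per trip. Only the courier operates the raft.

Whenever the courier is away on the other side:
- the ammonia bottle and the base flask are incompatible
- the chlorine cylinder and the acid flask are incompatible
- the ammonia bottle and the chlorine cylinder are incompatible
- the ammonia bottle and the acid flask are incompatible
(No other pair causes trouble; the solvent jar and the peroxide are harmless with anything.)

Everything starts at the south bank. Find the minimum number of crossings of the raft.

Counting alone: the courier can take at most 2 across per trip to the north bank, so moving all 6 needs at least 3 loaded trips out, with a return between consecutive ones — at least 5 crossings.
The safety rule pushes this higher. Following every safe sequence of crossings, the most of the 6 that can be at the north bank as the raft arrives there on crossings 5, 7 is 4, 5 respectively — never all 6.
So no plan with fewer than 9 crossings exists, and this one achieves 9:
1. Courier goes to the north bank with the ammonia bottle and the chlorine cylinder.  [the south bank: the acid flask, the base flask, the peroxide, the solvent jar | the north bank: the ammonia bottle, the chlorine cylinder]
2. Courier goes back to the south bank with the chlorine cylinder.  [the south bank: the acid flask, the base flask, the chlorine cylinder, the peroxide, the solvent jar | the north bank: the ammonia bottle]
3. Courier goes to the north bank with the base flask and the chlorine cylinder.  [the south bank: the acid flask, the peroxide, the solvent jar | the north bank: the ammonia bottle, the base flask, the chlorine cylinder]
4. Courier goes back to the south bank with the ammonia bottle.  [the south bank: the acid flask, the ammonia bottle, the peroxide, the solvent jar | the north bank: the base flask, the chlorine cylinder]
5. Courier goes to the north bank with the acid flask and the solvent jar.  [the south bank: the ammonia bottle, the peroxide | the north bank: the acid flask, the base flask, the chlorine cylinder, the solvent jar]
6. Courier goes back to the south bank with the chlorine cylinder.  [the south bank: the ammonia bottle, the chlorine cylinder, the peroxide | the north bank: the acid flask, the base flask, the solvent jar]
7. Courier goes to the north bank with the chlorine cylinder and the peroxide.  [the south bank: the ammonia bottle | the north bank: the acid flask, the base flask, the chlorine cylinder, the peroxide, the solvent jar]
8. Courier goes back to the south bank with the chlorine cylinder.  [the south bank: the ammonia bottle, the chlorine cylinder | the north bank: the acid flask, the base flask, the peroxide, the solvent jar]
9. Courier goes to the north bank with the ammonia bottle and the chlorine cylinder.  [the south bank: — | the north bank: the acid flask, the ammonia bottle, the base flask, the chlorine cylinder, the peroxide, the solvent jar]

9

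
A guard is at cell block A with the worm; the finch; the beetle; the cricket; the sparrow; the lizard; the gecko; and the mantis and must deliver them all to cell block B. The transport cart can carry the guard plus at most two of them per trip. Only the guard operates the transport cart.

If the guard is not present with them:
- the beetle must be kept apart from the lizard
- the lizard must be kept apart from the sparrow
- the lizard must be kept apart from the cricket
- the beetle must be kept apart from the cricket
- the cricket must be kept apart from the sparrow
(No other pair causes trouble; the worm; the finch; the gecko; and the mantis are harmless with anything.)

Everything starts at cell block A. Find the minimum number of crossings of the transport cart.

13

Counting alone: the guard can take at most 2 across per trip to cell block B, so moving all 8 needs at least 4 loaded trips out, with a return between consecutive ones — at least 7 crossings.
The safety rule pushes this higher. Following every safe sequence of crossings, the most of the 8 that can be at cell block B as the transport cart arrives there on crossings 7, 9, 11 is 5, 6, 7 respectively — never all 8.
So no plan with fewer than 13 crossings exists, and this one achieves 13:
1. Guard goes to cell block B with the cricket and the lizard.  [cell block A: the beetle, the finch, the gecko, the mantis, the sparrow, the worm | cell block B: the cricket, the lizard]
2. Guard goes back to cell block A with the cricket.  [cell block A: the beetle, the cricket, the finch, the gecko, the mantis, the sparrow, the worm | cell block B: the lizard]
3. Guard goes to cell block B with the cricket and the worm.  [cell block A: the beetle, the finch, the gecko, the mantis, the sparrow | cell block B: the cricket, the lizard, the worm]
4. Guard goes back to cell block A with the cricket.  [cell block A: the beetle, the cricket, the finch, the gecko, the mantis, the sparrow | cell block B: the lizard, the worm]
5. Guard goes to cell block B with the cricket and the finch.  [cell block A: the beetle, the gecko, the mantis, the sparrow | cell block B: the cricket, the finch, the lizard, the worm]
6. Guard goes back to cell block A with the cricket.  [cell block A: the beetle, the cricket, the gecko, the mantis, the sparrow | cell block B: the finch, the lizard, the worm]
7. Guard goes to cell block B with the beetle and the sparrow.  [cell block A: the cricket, the gecko, the mantis | cell block B: the beetle, the finch, the lizard, the sparrow, the worm]
8. Guard goes back to cell block A with the lizard.  [cell block A: the cricket, the gecko, the lizard, the mantis | cell block B: the beetle, the finch, the sparrow, the worm]
9. Guard goes to cell block B with the cricket and the gecko.  [cell block A: the lizard, the mantis | cell block B: the beetle, the cricket, the finch, the gecko, the sparrow, the worm]
10. Guard goes back to cell block A with the cricket.  [cell block A: the cricket, the lizard, the mantis | cell block B: the beetle, the finch, the gecko, the sparrow, the worm]
11. Guard goes to cell block B with the cricket and the mantis.  [cell block A: the lizard | cell block B: the beetle, the cricket, the finch, the gecko, the mantis, the sparrow, the worm]
12. Guard goes back to cell block A with the cricket.  [cell block A: the cricket, the lizard | cell block B: the beetle, the finch, the gecko, the mantis, the sparrow, the worm]
13. Guard goes to cell block B with the cricket and the lizard.  [cell block A: — | cell block B: the beetle, the cricket, the finch, the gecko, the lizard, the mantis, the sparrow, the worm]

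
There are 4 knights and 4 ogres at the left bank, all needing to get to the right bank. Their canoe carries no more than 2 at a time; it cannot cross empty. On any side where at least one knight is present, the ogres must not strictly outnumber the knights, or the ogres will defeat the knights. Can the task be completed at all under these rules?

Following every safe sequence of crossings from the start, the most of the 8 that can be at the right bank as the canoe arrives there on crossings 1, 3, 5 is 2, 3, 4 respectively; the best ever achieved is 4 of 8.
From crossing 7 on, no configuration arises that was not already reachable earlier: only 11 distinct safe configurations (who is on which side, and where the canoe is) can ever be reached, none of them has everyone across, and every continuation just revisits them. They are: 0 knights + 0 ogres across (canoe back at the start); 0 knights + 1 ogre across (canoe there); 0 knights + 1 ogre across (canoe back at the start); 0 knights + 2 ogres across (canoe there); 0 knights + 2 ogres across (canoe back at the start); 0 knights + 3 ogres across (canoe there); 0 knights + 3 ogres across (canoe back at the start); 0 knights + 4 ogres across (canoe there); 1 knight + 1 ogre across (canoe there); 1 knight + 1 ogre across (canoe back at the start); 2 knights + 2 ogres across (canoe there). So no valid plan exists.

No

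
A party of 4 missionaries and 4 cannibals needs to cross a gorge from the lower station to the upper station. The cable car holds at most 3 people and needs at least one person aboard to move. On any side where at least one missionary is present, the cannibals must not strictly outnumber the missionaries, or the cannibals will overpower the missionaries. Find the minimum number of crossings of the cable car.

9

Counting alone: each trip to the upper station takes at most 3 across and each return brings at least 1 back, so after t trips out (and t−1 returns) at most 3t − (t−1) of the 8 are across; that first reaches 8 at t = 4, so at least 7 crossings are needed.
The safety rule pushes this higher. Following every safe sequence of crossings, the most of the 8 that can be at the upper station as the cable car arrives there on crossing 7 is 7 — never all 8.
So no plan with fewer than 9 crossings exists, and this one achieves 9:
1. 2 cannibals → the upper station.  (the lower station: 4M 2C; the upper station: 0M 2C)
2. 1 cannibal ← the lower station.  (the lower station: 4M 3C; the upper station: 0M 1C)
3. 3 cannibals → the upper station.  (the lower station: 4M 0C; the upper station: 0M 4C)
4. 1 cannibal ← the lower station.  (the lower station: 4M 1C; the upper station: 0M 3C)
5. 3 missionaries → the upper station.  (the lower station: 1M 1C; the upper station: 3M 3C)
6. 1 missionary and 1 cannibal ← the lower station.  (the lower station: 2M 2C; the upper station: 2M 2C)
7. 2 missionaries → the upper station.  (the lower station: 0M 2C; the upper station: 4M 2C)
8. 1 cannibal ← the lower station.  (the lower station: 0M 3C; the upper station: 4M 1C)
9. 3 cannibals → the upper station.  (the lower station: 0M 0C; the upper station: 4M 4C)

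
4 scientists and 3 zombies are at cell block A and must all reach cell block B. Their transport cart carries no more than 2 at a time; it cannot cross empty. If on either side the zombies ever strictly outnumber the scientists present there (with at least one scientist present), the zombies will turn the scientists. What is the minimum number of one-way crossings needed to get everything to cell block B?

11

Counting alone: each trip to cell block B takes at most 2 across and each return brings at least 1 back, so after t trips out (and t−1 returns) at most 2t − (t−1) of the 7 are across; that first reaches 7 at t = 6, so at least 11 crossings are needed.
The plan below uses exactly 11 crossings, so it is optimal:
1. 2 zombies → cell block B.  (cell block A: 4S 1Z; cell block B: 0S 2Z)
2. 1 zombie ← cell block A.  (cell block A: 4S 2Z; cell block B: 0S 1Z)
3. 2 zombies → cell block B.  (cell block A: 4S 0Z; cell block B: 0S 3Z)
4. 1 zombie ← cell block A.  (cell block A: 4S 1Z; cell block B: 0S 2Z)
5. 2 scientists → cell block B.  (cell block A: 2S 1Z; cell block B: 2S 2Z)
6. 1 zombie ← cell block A.  (cell block A: 2S 2Z; cell block B: 2S 1Z)
7. 1 scientist and 1 zombie → cell block B.  (cell block A: 1S 1Z; cell block B: 3S 2Z)
8. 1 scientist ← cell block A.  (cell block A: 2S 1Z; cell block B: 2S 2Z)
9. 1 scientist and 1 zombie → cell block B.  (cell block A: 1S 0Z; cell block B: 3S 3Z)
10. 1 zombie ← cell block A.  (cell block A: 1S 1Z; cell block B: 3S 2Z)
11. 1 scientist and 1 zombie → cell block B.  (cell block A: 0S 0Z; cell block B: 4S 3Z)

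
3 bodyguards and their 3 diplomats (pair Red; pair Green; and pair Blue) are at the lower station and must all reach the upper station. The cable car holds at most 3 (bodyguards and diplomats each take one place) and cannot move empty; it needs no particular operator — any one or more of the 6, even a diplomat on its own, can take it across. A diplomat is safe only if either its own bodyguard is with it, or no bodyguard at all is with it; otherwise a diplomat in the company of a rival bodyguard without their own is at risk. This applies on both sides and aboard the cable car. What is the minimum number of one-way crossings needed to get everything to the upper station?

Counting alone: each trip to the upper station takes at most 3 across and each return brings at least 1 back, so after t trips out (and t−1 returns) at most 3t − (t−1) of the 6 are across; that first reaches 6 at t = 3, so at least 5 crossings are needed.
The plan below uses exactly 5 crossings, so it is optimal:
1. bodyguard Red and diplomat Red cross → the upper station.
2. bodyguard Red crosses ← the lower station.
3. bodyguard Blue, bodyguard Green, and bodyguard Red cross → the upper station.
4. diplomat Red crosses ← the lower station.
5. diplomat Blue, diplomat Green, and diplomat Red cross → the upper station.

5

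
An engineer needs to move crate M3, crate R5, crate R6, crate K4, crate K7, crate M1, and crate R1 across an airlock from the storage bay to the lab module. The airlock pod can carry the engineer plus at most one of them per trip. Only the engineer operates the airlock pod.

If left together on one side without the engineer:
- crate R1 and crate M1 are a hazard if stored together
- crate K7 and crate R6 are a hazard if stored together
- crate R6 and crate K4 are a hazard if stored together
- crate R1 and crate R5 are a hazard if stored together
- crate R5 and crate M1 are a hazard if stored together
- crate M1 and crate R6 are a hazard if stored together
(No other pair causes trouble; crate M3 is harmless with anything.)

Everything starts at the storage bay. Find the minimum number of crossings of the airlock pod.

impossible

Whatever the first load, the items left behind include a forbidden pair without the engineer. No opening move is safe, so no plan exists.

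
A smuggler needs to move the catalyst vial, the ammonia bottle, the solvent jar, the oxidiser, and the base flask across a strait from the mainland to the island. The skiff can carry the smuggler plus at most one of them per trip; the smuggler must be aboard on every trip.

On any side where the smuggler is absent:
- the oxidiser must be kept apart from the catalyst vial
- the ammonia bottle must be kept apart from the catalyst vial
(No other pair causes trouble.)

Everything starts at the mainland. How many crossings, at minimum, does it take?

11

Counting alone: the smuggler can take at most 1 across per trip to the island, so moving all 5 needs at least 5 loaded trips out, with a return between consecutive ones — at least 9 crossings.
The safety rule pushes this higher. Following every safe sequence of crossings, the most of the 5 that can be at the island as the skiff arrives there on crossing 9 is 4 — never all 5.
So no plan with fewer than 11 crossings exists, and this one achieves 11:
1. Smuggler goes to the island with the catalyst vial.
2. Smuggler goes back to the mainland alone.
3. Smuggler goes to the island with the ammonia bottle.
4. Smuggler goes back to the mainland with the catalyst vial.
5. Smuggler goes to the island with the oxidiser.
6. Smuggler goes back to the mainland alone.
7. Smuggler goes to the island with the solvent jar.
8. Smuggler goes back to the mainland alone.
9. Smuggler goes to the island with the base flask.
10. Smuggler goes back to the mainland alone.
11. Smuggler goes to the island with the catalyst vial.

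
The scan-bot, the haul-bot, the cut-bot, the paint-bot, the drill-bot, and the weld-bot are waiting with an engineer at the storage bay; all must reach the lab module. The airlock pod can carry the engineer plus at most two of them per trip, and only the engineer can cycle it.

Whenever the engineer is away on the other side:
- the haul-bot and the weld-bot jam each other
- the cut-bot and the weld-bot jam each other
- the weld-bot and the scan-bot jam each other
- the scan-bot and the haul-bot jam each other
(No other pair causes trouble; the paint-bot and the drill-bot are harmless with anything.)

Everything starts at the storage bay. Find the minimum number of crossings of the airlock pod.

9

Counting alone: the engineer can take at most 2 across per trip to the lab module, so moving all 6 needs at least 3 loaded trips out, with a return between consecutive ones — at least 5 crossings.
The safety rule pushes this higher. Following every safe sequence of crossings, the most of the 6 that can be at the lab module as the airlock pod arrives there on crossings 5, 7 is 4, 5 respectively — never all 6.
So no plan with fewer than 9 crossings exists, and this one achieves 9:
1. Engineer goes to the lab module with the scan-bot and the weld-bot.  [the storage bay: the cut-bot, the drill-bot, the haul-bot, the paint-bot | the lab module: the scan-bot, the weld-bot]
2. Engineer goes back to the storage bay with the scan-bot.  [the storage bay: the cut-bot, the drill-bot, the haul-bot, the paint-bot, the scan-bot | the lab module: the weld-bot]
3. Engineer goes to the lab module with the cut-bot and the scan-bot.  [the storage bay: the drill-bot, the haul-bot, the paint-bot | the lab module: the cut-bot, the scan-bot, the weld-bot]
4. Engineer goes back to the storage bay with the weld-bot.  [the storage bay: the drill-bot, the haul-bot, the paint-bot, the weld-bot | the lab module: the cut-bot, the scan-bot]
5. Engineer goes to the lab module with the haul-bot and the paint-bot.  [the storage bay: the drill-bot, the weld-bot | the lab module: the cut-bot, the haul-bot, the paint-bot, the scan-bot]
6. Engineer goes back to the storage bay with the scan-bot.  [the storage bay: the drill-bot, the scan-bot, the weld-bot | the lab module: the cut-bot, the haul-bot, the paint-bot]
7. Engineer goes to the lab module with the drill-bot and the scan-bot.  [the storage bay: the weld-bot | the lab module: the cut-bot, the drill-bot, the haul-bot, the paint-bot, the scan-bot]
8. Engineer goes back to the storage bay with the scan-bot.  [the storage bay: the scan-bot, the weld-bot | the lab module: the cut-bot, the drill-bot, the haul-bot, the paint-bot]
9. Engineer goes to the lab module with the scan-bot and the weld-bot.  [the storage bay: — | the lab module: the cut-bot, the drill-bot, the haul-bot, the paint-bot, the scan-bot, the weld-bot]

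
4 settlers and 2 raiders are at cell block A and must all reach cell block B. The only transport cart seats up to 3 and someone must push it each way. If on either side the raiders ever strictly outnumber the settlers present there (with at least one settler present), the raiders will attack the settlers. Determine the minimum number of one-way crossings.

Counting alone: each trip to cell block B takes at most 3 across and each return brings at least 1 back, so after t trips out (and t−1 returns) at most 3t − (t−1) of the 6 are across; that first reaches 6 at t = 3, so at least 5 crossings are needed.
The plan below uses exactly 5 crossings, so it is optimal:
1. 2 raiders → cell block B.  (cell block A: 4S 0R; cell block B: 0S 2R)
2. 1 raider ← cell block A.  (cell block A: 4S 1R; cell block B: 0S 1R)
3. 2 settlers and 1 raider → cell block B.  (cell block A: 2S 0R; cell block B: 2S 2R)
4. 1 raider ← cell block A.  (cell block A: 2S 1R; cell block B: 2S 1R)
5. 2 settlers and 1 raider → cell block B.  (cell block A: 0S 0R; cell block B: 4S 2R)

5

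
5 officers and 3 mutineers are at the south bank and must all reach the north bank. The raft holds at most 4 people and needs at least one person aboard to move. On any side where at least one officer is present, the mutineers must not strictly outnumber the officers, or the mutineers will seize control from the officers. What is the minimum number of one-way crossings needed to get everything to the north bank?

Counting alone: each trip to the north bank takes at most 4 across and each return brings at least 1 back, so after t trips out (and t−1 returns) at most 4t − (t−1) of the 8 are across; that first reaches 8 at t = 3, so at least 5 crossings are needed.
The plan below uses exactly 5 crossings, so it is optimal:
1. 2 mutineers → the north bank.  (the south bank: 5O 1M; the north bank: 0O 2M)
2. 1 mutineer ← the south bank.  (the south bank: 5O 2M; the north bank: 0O 1M)
3. 3 officers and 1 mutineer → the north bank.  (the south bank: 2O 1M; the north bank: 3O 2M)
4. 1 mutineer ← the south bank.  (the south bank: 2O 2M; the north bank: 3O 1M)
5. 2 officers and 2 mutineers → the north bank.  (the south bank: 0O 0M; the north bank: 5O 3M)

5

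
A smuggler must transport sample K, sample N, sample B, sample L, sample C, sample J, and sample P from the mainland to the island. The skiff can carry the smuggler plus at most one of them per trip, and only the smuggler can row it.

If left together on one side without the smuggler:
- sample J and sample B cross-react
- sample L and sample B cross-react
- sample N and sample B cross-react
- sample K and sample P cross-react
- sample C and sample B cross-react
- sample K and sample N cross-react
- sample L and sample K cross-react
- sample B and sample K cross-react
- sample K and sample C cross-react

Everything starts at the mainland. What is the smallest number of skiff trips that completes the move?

Whatever the first load, the items left behind include a forbidden pair without the smuggler. No opening move is safe, so no plan exists.

impossible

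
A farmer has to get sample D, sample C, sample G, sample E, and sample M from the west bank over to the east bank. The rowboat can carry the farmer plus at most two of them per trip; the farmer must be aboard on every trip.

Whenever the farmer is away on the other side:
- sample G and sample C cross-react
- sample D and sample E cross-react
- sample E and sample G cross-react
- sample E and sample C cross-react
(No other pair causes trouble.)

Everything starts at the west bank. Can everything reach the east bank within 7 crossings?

Yes — this plan uses 7 crossings (≤ 7):
1. Farmer goes to the east bank with sample C and sample E.  [the west bank: sample D, sample G, sample M | the east bank: sample C, sample E]
2. Farmer goes back to the west bank with sample C.  [the west bank: sample C, sample D, sample G, sample M | the east bank: sample E]
3. Farmer goes to the east bank with sample C and sample D.  [the west bank: sample G, sample M | the east bank: sample C, sample D, sample E]
4. Farmer goes back to the west bank with sample E.  [the west bank: sample E, sample G, sample M | the east bank: sample C, sample D]
5. Farmer goes to the east bank with sample G and sample M.  [the west bank: sample E | the east bank: sample C, sample D, sample G, sample M]
6. Farmer goes back to the west bank with sample C.  [the west bank: sample C, sample E | the east bank: sample D, sample G, sample M]
7. Farmer goes to the east bank with sample C and sample E.  [the west bank: — | the east bank: sample C, sample D, sample E, sample G, sample M]

Yes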